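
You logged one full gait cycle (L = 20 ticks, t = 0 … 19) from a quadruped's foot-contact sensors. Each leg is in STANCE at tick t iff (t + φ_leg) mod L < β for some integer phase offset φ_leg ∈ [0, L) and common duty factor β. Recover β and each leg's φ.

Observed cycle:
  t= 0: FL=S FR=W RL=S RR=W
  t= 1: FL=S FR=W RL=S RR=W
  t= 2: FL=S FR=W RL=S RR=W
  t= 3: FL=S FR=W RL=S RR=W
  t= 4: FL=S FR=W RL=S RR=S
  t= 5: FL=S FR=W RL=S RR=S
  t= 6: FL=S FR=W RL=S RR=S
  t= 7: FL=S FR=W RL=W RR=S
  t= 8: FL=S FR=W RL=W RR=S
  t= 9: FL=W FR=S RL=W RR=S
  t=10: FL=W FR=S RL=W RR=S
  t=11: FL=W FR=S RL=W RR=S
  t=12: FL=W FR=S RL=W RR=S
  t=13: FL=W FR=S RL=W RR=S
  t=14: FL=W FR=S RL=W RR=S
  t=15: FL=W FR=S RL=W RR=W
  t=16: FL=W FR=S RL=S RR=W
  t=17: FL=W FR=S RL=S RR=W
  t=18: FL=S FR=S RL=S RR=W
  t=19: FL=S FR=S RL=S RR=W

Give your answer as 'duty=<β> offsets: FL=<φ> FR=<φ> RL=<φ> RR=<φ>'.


duty β = stance ticks per leg = 11
FL: stance ticks = 11; W→S at t=18 → φ=2
FR: stance ticks = 11; W→S at t=9 → φ=11
RL: stance ticks = 11; W→S at t=16 → φ=4
RR: stance ticks = 11; W→S at t=4 → φ=16

duty=11 offsets: FL=2 FR=11 RL=4 RR=16


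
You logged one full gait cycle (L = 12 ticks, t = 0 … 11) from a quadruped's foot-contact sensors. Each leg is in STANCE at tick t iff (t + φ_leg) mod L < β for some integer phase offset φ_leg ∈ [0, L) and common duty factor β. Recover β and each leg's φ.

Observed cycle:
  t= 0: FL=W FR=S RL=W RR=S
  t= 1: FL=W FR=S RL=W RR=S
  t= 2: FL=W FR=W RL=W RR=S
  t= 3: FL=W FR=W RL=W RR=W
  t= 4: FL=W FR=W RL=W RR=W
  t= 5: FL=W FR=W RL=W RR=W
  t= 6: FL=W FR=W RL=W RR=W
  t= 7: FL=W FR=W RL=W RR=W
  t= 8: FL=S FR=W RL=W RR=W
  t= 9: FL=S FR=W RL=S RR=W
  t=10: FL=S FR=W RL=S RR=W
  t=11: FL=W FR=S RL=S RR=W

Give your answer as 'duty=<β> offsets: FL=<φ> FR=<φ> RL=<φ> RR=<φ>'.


duty β = stance ticks per leg = 3
FL: stance ticks = 3; W→S at t=8 → φ=4
FR: stance ticks = 3; W→S at t=11 → φ=1
RL: stance ticks = 3; W→S at t=9 → φ=3
RR: stance ticks = 3; W→S at t=0 → φ=0

duty=3 offsets: FL=4 FR=1 RL=3 RR=0


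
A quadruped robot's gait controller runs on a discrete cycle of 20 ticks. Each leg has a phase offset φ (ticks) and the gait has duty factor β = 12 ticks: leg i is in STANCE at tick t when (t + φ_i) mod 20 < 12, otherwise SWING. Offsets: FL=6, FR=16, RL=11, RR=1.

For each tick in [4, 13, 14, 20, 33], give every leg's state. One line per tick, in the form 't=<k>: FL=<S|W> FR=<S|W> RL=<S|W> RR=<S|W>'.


t=4: FL=S FR=S RL=W RR=S
t=13: FL=W FR=S RL=S RR=W
t=14: FL=S FR=S RL=S RR=W
t=20: FL=S FR=W RL=S RR=S
t=33: FL=W FR=S RL=S RR=W

t=4: phase=(10,0,15,5) vs β=12 → FL=S FR=S RL=W RR=S
t=13: phase=(19,9,4,14) vs β=12 → FL=W FR=S RL=S RR=W
t=14: phase=(0,10,5,15) vs β=12 → FL=S FR=S RL=S RR=W
t=20: phase=(6,16,11,1) vs β=12 → FL=S FR=W RL=S RR=S
t=33: phase=(19,9,4,14) vs β=12 → FL=W FR=S RL=S RR=W


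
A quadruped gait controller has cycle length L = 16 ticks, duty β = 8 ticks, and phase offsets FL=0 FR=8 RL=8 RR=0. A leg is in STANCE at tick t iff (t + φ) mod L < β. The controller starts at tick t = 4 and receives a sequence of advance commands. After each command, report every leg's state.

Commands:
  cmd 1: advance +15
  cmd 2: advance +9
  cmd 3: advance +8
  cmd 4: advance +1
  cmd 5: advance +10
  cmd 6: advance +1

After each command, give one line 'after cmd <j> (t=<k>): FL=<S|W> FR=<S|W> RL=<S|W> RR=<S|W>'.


start t=4: FL=S FR=W RL=W RR=S
cmd 1: advance +15 → t=19, phase=(3,11,11,3) → FL=S FR=W RL=W RR=S
cmd 2: advance +9 → t=28, phase=(12,4,4,12) → FL=W FR=S RL=S RR=W
cmd 3: advance +8 → t=36, phase=(4,12,12,4) → FL=S FR=W RL=W RR=S
cmd 4: advance +1 → t=37, phase=(5,13,13,5) → FL=S FR=W RL=W RR=S
cmd 5: advance +10 → t=47, phase=(15,7,7,15) → FL=W FR=S RL=S RR=W
cmd 6: advance +1 → t=48, phase=(0,8,8,0) → FL=S FR=W RL=W RR=S

after cmd 1 (t=19): FL=S FR=W RL=W RR=S
after cmd 2 (t=28): FL=W FR=S RL=S RR=W
after cmd 3 (t=36): FL=S FR=W RL=W RR=S
after cmd 4 (t=37): FL=S FR=W RL=W RR=S
after cmd 5 (t=47): FL=W FR=S RL=S RR=W
after cmd 6 (t=48): FL=S FR=W RL=W RR=S


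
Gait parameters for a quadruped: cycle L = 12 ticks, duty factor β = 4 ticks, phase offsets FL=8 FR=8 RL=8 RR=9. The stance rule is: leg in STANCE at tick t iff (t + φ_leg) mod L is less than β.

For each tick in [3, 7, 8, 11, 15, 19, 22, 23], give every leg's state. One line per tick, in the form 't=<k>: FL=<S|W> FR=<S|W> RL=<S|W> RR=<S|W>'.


t=3: phase=(11,11,11,0) vs β=4 → FL=W FR=W RL=W RR=S
t=7: phase=(3,3,3,4) vs β=4 → FL=S FR=S RL=S RR=W
t=8: phase=(4,4,4,5) vs β=4 → FL=W FR=W RL=W RR=W
t=11: phase=(7,7,7,8) vs β=4 → FL=W FR=W RL=W RR=W
t=15: phase=(11,11,11,0) vs β=4 → FL=W FR=W RL=W RR=S
t=19: phase=(3,3,3,4) vs β=4 → FL=S FR=S RL=S RR=W
t=22: phase=(6,6,6,7) vs β=4 → FL=W FR=W RL=W RR=W
t=23: phase=(7,7,7,8) vs β=4 → FL=W FR=W RL=W RR=W

t=3: FL=W FR=W RL=W RR=S
t=7: FL=S FR=S RL=S RR=W
t=8: FL=W FR=W RL=W RR=W
t=11: FL=W FR=W RL=W RR=W
t=15: FL=W FR=W RL=W RR=S
t=19: FL=S FR=S RL=S RR=W
t=22: FL=W FR=W RL=W RR=W
t=23: FL=W FR=W RL=W RR=W


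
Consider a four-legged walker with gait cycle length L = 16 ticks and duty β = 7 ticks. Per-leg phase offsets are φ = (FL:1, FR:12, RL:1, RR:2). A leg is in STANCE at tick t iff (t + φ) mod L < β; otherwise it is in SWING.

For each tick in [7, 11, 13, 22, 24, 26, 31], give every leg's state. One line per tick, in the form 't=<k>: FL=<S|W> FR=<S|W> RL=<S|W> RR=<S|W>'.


t=7: FL=W FR=S RL=W RR=W
t=11: FL=W FR=W RL=W RR=W
t=13: FL=W FR=W RL=W RR=W
t=22: FL=W FR=S RL=W RR=W
t=24: FL=W FR=S RL=W RR=W
t=26: FL=W FR=S RL=W RR=W
t=31: FL=S FR=W RL=S RR=S

t=7: phase=(8,3,8,9) vs β=7 → FL=W FR=S RL=W RR=W
t=11: phase=(12,7,12,13) vs β=7 → FL=W FR=W RL=W RR=W
t=13: phase=(14,9,14,15) vs β=7 → FL=W FR=W RL=W RR=W
t=22: phase=(7,2,7,8) vs β=7 → FL=W FR=S RL=W RR=W
t=24: phase=(9,4,9,10) vs β=7 → FL=W FR=S RL=W RR=W
t=26: phase=(11,6,11,12) vs β=7 → FL=W FR=S RL=W RR=W
t=31: phase=(0,11,0,1) vs β=7 → FL=S FR=W RL=S RR=S


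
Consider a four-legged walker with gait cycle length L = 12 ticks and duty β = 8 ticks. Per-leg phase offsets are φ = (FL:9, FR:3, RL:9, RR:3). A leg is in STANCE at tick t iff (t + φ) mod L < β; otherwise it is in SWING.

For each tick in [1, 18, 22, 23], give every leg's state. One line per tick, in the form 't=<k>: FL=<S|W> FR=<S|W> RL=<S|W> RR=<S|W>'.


t=1: FL=W FR=S RL=W RR=S
t=18: FL=S FR=W RL=S RR=W
t=22: FL=S FR=S RL=S RR=S
t=23: FL=W FR=S RL=W RR=S

t=1: phase=(10,4,10,4) vs β=8 → FL=W FR=S RL=W RR=S
t=18: phase=(3,9,3,9) vs β=8 → FL=S FR=W RL=S RR=W
t=22: phase=(7,1,7,1) vs β=8 → FL=S FR=S RL=S RR=S
t=23: phase=(8,2,8,2) vs β=8 → FL=W FR=S RL=W RR=S


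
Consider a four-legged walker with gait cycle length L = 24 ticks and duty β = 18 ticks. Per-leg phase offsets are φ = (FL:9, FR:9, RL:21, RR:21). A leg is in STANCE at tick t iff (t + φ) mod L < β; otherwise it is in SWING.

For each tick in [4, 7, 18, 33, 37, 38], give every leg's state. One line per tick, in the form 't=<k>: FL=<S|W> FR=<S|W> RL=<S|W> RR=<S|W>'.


t=4: FL=S FR=S RL=S RR=S
t=7: FL=S FR=S RL=S RR=S
t=18: FL=S FR=S RL=S RR=S
t=33: FL=W FR=W RL=S RR=S
t=37: FL=W FR=W RL=S RR=S
t=38: FL=W FR=W RL=S RR=S

t=4: phase=(13,13,1,1) vs β=18 → FL=S FR=S RL=S RR=S
t=7: phase=(16,16,4,4) vs β=18 → FL=S FR=S RL=S RR=S
t=18: phase=(3,3,15,15) vs β=18 → FL=S FR=S RL=S RR=S
t=33: phase=(18,18,6,6) vs β=18 → FL=W FR=W RL=S RR=S
t=37: phase=(22,22,10,10) vs β=18 → FL=W FR=W RL=S RR=S
t=38: phase=(23,23,11,11) vs β=18 → FL=W FR=W RL=S RR=S


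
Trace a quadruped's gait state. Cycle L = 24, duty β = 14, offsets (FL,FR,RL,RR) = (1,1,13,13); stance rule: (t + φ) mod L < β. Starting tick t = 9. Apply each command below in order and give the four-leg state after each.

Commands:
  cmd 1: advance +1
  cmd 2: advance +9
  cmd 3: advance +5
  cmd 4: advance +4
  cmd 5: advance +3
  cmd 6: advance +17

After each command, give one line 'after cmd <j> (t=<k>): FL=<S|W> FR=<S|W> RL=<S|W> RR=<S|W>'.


start t=9: FL=S FR=S RL=W RR=W
cmd 1: advance +1 → t=10, phase=(11,11,23,23) → FL=S FR=S RL=W RR=W
cmd 2: advance +9 → t=19, phase=(20,20,8,8) → FL=W FR=W RL=S RR=S
cmd 3: advance +5 → t=24, phase=(1,1,13,13) → FL=S FR=S RL=S RR=S
cmd 4: advance +4 → t=28, phase=(5,5,17,17) → FL=S FR=S RL=W RR=W
cmd 5: advance +3 → t=31, phase=(8,8,20,20) → FL=S FR=S RL=W RR=W
cmd 6: advance +17 → t=48, phase=(1,1,13,13) → FL=S FR=S RL=S RR=S

after cmd 1 (t=10): FL=S FR=S RL=W RR=W
after cmd 2 (t=19): FL=W FR=W RL=S RR=S
after cmd 3 (t=24): FL=S FR=S RL=S RR=S
after cmd 4 (t=28): FL=S FR=S RL=W RR=W
after cmd 5 (t=31): FL=S FR=S RL=W RR=W
after cmd 6 (t=48): FL=S FR=S RL=S RR=S


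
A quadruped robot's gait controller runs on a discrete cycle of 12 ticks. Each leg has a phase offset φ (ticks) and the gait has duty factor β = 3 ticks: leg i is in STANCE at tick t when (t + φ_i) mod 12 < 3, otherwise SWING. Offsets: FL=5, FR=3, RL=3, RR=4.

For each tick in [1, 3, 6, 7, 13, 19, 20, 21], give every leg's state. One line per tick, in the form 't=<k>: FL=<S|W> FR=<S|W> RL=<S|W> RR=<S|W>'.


t=1: FL=W FR=W RL=W RR=W
t=3: FL=W FR=W RL=W RR=W
t=6: FL=W FR=W RL=W RR=W
t=7: FL=S FR=W RL=W RR=W
t=13: FL=W FR=W RL=W RR=W
t=19: FL=S FR=W RL=W RR=W
t=20: FL=S FR=W RL=W RR=S
t=21: FL=S FR=S RL=S RR=S

t=1: phase=(6,4,4,5) vs β=3 → FL=W FR=W RL=W RR=W
t=3: phase=(8,6,6,7) vs β=3 → FL=W FR=W RL=W RR=W
t=6: phase=(11,9,9,10) vs β=3 → FL=W FR=W RL=W RR=W
t=7: phase=(0,10,10,11) vs β=3 → FL=S FR=W RL=W RR=W
t=13: phase=(6,4,4,5) vs β=3 → FL=W FR=W RL=W RR=W
t=19: phase=(0,10,10,11) vs β=3 → FL=S FR=W RL=W RR=W
t=20: phase=(1,11,11,0) vs β=3 → FL=S FR=W RL=W RR=S
t=21: phase=(2,0,0,1) vs β=3 → FL=S FR=S RL=S RR=S


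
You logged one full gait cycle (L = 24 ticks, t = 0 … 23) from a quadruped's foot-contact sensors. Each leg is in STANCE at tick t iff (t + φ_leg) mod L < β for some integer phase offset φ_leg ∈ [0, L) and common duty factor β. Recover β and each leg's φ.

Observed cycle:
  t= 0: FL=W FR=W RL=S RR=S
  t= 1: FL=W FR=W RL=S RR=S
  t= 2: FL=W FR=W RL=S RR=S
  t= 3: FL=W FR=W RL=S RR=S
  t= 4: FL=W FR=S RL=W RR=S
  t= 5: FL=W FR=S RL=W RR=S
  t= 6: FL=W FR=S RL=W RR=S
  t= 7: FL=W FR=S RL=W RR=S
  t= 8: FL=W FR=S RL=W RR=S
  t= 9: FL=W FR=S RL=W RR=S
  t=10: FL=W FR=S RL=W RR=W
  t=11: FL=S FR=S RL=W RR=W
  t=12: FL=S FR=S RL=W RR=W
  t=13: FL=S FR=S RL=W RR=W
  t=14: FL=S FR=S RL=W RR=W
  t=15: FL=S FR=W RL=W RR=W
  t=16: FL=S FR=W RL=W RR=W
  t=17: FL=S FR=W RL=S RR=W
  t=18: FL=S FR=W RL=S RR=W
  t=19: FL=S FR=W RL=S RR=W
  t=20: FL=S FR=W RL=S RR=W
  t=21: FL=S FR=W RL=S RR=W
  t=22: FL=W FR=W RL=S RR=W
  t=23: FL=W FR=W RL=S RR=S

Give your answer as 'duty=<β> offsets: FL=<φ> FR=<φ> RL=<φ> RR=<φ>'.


duty=11 offsets: FL=13 FR=20 RL=7 RR=1

duty β = stance ticks per leg = 11
FL: stance ticks = 11; W→S at t=11 → φ=13
FR: stance ticks = 11; W→S at t=4 → φ=20
RL: stance ticks = 11; W→S at t=17 → φ=7
RR: stance ticks = 11; W→S at t=23 → φ=1


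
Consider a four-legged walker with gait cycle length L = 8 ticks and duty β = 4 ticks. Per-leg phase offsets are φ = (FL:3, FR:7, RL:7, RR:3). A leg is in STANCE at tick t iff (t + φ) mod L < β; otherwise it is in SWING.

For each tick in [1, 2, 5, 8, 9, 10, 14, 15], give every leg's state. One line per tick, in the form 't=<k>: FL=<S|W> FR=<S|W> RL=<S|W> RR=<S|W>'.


t=1: phase=(4,0,0,4) vs β=4 → FL=W FR=S RL=S RR=W
t=2: phase=(5,1,1,5) vs β=4 → FL=W FR=S RL=S RR=W
t=5: phase=(0,4,4,0) vs β=4 → FL=S FR=W RL=W RR=S
t=8: phase=(3,7,7,3) vs β=4 → FL=S FR=W RL=W RR=S
t=9: phase=(4,0,0,4) vs β=4 → FL=W FR=S RL=S RR=W
t=10: phase=(5,1,1,5) vs β=4 → FL=W FR=S RL=S RR=W
t=14: phase=(1,5,5,1) vs β=4 → FL=S FR=W RL=W RR=S
t=15: phase=(2,6,6,2) vs β=4 → FL=S FR=W RL=W RR=S

t=1: FL=W FR=S RL=S RR=W
t=2: FL=W FR=S RL=S RR=W
t=5: FL=S FR=W RL=W RR=S
t=8: FL=S FR=W RL=W RR=S
t=9: FL=W FR=S RL=S RR=W
t=10: FL=W FR=S RL=S RR=W
t=14: FL=S FR=W RL=W RR=S
t=15: FL=S FR=W RL=W RR=S


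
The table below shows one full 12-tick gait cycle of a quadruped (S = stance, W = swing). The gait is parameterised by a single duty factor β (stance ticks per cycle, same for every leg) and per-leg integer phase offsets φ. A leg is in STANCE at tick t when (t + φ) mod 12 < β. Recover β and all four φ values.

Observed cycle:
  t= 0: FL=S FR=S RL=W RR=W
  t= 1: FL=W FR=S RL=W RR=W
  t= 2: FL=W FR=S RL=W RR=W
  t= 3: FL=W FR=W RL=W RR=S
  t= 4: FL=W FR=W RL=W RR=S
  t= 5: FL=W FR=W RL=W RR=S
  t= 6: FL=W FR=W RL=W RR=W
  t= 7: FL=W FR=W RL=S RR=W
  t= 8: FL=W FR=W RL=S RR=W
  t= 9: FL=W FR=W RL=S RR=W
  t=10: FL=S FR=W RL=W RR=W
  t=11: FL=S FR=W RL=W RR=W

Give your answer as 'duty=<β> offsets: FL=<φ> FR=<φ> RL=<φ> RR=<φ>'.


duty=3 offsets: FL=2 FR=0 RL=5 RR=9

duty β = stance ticks per leg = 3
FL: stance ticks = 3; W→S at t=10 → φ=2
FR: stance ticks = 3; W→S at t=0 → φ=0
RL: stance ticks = 3; W→S at t=7 → φ=5
RR: stance ticks = 3; W→S at t=3 → φ=9


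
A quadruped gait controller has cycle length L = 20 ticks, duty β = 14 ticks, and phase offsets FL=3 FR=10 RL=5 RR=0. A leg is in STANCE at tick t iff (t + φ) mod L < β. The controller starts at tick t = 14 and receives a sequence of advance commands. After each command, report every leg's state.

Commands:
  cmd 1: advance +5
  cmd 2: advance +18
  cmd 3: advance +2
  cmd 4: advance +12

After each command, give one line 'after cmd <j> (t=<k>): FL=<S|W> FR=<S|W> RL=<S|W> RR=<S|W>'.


after cmd 1 (t=19): FL=S FR=S RL=S RR=W
after cmd 2 (t=37): FL=S FR=S RL=S RR=W
after cmd 3 (t=39): FL=S FR=S RL=S RR=W
after cmd 4 (t=51): FL=W FR=S RL=W RR=S

start t=14: FL=W FR=S RL=W RR=W
cmd 1: advance +5 → t=19, phase=(2,9,4,19) → FL=S FR=S RL=S RR=W
cmd 2: advance +18 → t=37, phase=(0,7,2,17) → FL=S FR=S RL=S RR=W
cmd 3: advance +2 → t=39, phase=(2,9,4,19) → FL=S FR=S RL=S RR=W
cmd 4: advance +12 → t=51, phase=(14,1,16,11) → FL=W FR=S RL=W RR=S


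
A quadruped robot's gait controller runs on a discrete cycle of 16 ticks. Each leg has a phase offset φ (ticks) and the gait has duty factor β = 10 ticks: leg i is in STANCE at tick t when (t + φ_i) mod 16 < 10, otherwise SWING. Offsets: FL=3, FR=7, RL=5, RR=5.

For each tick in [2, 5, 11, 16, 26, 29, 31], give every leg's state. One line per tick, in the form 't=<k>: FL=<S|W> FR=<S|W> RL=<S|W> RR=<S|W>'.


t=2: phase=(5,9,7,7) vs β=10 → FL=S FR=S RL=S RR=S
t=5: phase=(8,12,10,10) vs β=10 → FL=S FR=W RL=W RR=W
t=11: phase=(14,2,0,0) vs β=10 → FL=W FR=S RL=S RR=S
t=16: phase=(3,7,5,5) vs β=10 → FL=S FR=S RL=S RR=S
t=26: phase=(13,1,15,15) vs β=10 → FL=W FR=S RL=W RR=W
t=29: phase=(0,4,2,2) vs β=10 → FL=S FR=S RL=S RR=S
t=31: phase=(2,6,4,4) vs β=10 → FL=S FR=S RL=S RR=S

t=2: FL=S FR=S RL=S RR=S
t=5: FL=S FR=W RL=W RR=W
t=11: FL=W FR=S RL=S RR=S
t=16: FL=S FR=S RL=S RR=S
t=26: FL=W FR=S RL=W RR=W
t=29: FL=S FR=S RL=S RR=S
t=31: FL=S FR=S RL=S RR=S


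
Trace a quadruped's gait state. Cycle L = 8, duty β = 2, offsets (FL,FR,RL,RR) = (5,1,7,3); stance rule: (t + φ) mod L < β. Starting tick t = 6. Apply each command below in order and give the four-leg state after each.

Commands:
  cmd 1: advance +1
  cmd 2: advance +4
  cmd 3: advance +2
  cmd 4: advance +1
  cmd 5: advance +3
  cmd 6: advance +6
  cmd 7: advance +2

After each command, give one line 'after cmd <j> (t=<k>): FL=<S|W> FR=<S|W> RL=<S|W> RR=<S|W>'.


after cmd 1 (t=7): FL=W FR=S RL=W RR=W
after cmd 2 (t=11): FL=S FR=W RL=W RR=W
after cmd 3 (t=13): FL=W FR=W RL=W RR=S
after cmd 4 (t=14): FL=W FR=W RL=W RR=S
after cmd 5 (t=17): FL=W FR=W RL=S RR=W
after cmd 6 (t=23): FL=W FR=S RL=W RR=W
after cmd 7 (t=25): FL=W FR=W RL=S RR=W

start t=6: FL=W FR=W RL=W RR=S
cmd 1: advance +1 → t=7, phase=(4,0,6,2) → FL=W FR=S RL=W RR=W
cmd 2: advance +4 → t=11, phase=(0,4,2,6) → FL=S FR=W RL=W RR=W
cmd 3: advance +2 → t=13, phase=(2,6,4,0) → FL=W FR=W RL=W RR=S
cmd 4: advance +1 → t=14, phase=(3,7,5,1) → FL=W FR=W RL=W RR=S
cmd 5: advance +3 → t=17, phase=(6,2,0,4) → FL=W FR=W RL=S RR=W
cmd 6: advance +6 → t=23, phase=(4,0,6,2) → FL=W FR=S RL=W RR=W
cmd 7: advance +2 → t=25, phase=(6,2,0,4) → FL=W FR=W RL=S RR=W


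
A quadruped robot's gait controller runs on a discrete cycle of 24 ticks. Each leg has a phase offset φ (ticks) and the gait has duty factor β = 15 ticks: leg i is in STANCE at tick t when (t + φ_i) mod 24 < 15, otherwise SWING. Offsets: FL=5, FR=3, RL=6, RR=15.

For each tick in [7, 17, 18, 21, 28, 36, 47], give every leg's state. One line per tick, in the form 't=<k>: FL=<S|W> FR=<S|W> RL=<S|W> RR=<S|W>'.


t=7: FL=S FR=S RL=S RR=W
t=17: FL=W FR=W RL=W RR=S
t=18: FL=W FR=W RL=S RR=S
t=21: FL=S FR=S RL=S RR=S
t=28: FL=S FR=S RL=S RR=W
t=36: FL=W FR=W RL=W RR=S
t=47: FL=S FR=S RL=S RR=S

t=7: phase=(12,10,13,22) vs β=15 → FL=S FR=S RL=S RR=W
t=17: phase=(22,20,23,8) vs β=15 → FL=W FR=W RL=W RR=S
t=18: phase=(23,21,0,9) vs β=15 → FL=W FR=W RL=S RR=S
t=21: phase=(2,0,3,12) vs β=15 → FL=S FR=S RL=S RR=S
t=28: phase=(9,7,10,19) vs β=15 → FL=S FR=S RL=S RR=W
t=36: phase=(17,15,18,3) vs β=15 → FL=W FR=W RL=W RR=S
t=47: phase=(4,2,5,14) vs β=15 → FL=S FR=S RL=S RR=S


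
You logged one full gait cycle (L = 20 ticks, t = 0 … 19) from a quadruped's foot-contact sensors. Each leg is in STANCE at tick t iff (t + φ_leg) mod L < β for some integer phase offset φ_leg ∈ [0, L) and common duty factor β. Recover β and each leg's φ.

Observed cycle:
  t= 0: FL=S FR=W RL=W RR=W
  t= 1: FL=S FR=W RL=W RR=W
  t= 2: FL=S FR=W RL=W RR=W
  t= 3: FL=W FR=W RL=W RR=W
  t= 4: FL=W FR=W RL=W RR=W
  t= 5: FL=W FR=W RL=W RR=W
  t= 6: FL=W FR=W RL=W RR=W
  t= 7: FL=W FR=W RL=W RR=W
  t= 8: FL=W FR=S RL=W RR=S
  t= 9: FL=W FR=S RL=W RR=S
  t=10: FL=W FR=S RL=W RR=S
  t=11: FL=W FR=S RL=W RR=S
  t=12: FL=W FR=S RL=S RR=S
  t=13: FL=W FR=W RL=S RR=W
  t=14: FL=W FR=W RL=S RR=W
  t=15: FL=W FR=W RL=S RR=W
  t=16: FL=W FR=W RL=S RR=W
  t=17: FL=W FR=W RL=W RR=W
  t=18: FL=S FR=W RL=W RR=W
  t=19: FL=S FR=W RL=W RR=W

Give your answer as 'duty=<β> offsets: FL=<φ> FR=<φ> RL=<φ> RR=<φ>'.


duty=5 offsets: FL=2 FR=12 RL=8 RR=12

duty β = stance ticks per leg = 5
FL: stance ticks = 5; W→S at t=18 → φ=2
FR: stance ticks = 5; W→S at t=8 → φ=12
RL: stance ticks = 5; W→S at t=12 → φ=8
RR: stance ticks = 5; W→S at t=8 → φ=12


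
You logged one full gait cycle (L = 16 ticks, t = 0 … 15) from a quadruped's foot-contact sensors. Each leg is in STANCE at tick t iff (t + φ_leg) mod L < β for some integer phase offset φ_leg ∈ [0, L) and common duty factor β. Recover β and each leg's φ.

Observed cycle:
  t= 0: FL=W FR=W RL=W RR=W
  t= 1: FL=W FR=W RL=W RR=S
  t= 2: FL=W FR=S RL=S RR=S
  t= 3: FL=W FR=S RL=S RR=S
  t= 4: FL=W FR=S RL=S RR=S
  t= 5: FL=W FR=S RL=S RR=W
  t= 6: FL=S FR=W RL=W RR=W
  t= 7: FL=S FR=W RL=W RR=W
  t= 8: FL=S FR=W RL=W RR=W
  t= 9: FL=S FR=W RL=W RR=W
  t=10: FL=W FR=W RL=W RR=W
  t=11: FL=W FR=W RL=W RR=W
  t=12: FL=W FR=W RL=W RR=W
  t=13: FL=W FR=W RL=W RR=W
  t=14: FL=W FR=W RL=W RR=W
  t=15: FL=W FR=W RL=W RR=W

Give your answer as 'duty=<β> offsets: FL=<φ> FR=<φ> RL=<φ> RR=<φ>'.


duty=4 offsets: FL=10 FR=14 RL=14 RR=15

duty β = stance ticks per leg = 4
FL: stance ticks = 4; W→S at t=6 → φ=10
FR: stance ticks = 4; W→S at t=2 → φ=14
RL: stance ticks = 4; W→S at t=2 → φ=14
RR: stance ticks = 4; W→S at t=1 → φ=15


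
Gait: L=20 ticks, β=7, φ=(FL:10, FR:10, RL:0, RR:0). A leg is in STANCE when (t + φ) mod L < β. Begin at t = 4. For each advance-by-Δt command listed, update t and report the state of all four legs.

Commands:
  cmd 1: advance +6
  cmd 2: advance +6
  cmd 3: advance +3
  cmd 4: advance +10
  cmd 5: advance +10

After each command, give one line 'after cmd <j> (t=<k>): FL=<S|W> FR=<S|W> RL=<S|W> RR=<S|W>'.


start t=4: FL=W FR=W RL=S RR=S
cmd 1: advance +6 → t=10, phase=(0,0,10,10) → FL=S FR=S RL=W RR=W
cmd 2: advance +6 → t=16, phase=(6,6,16,16) → FL=S FR=S RL=W RR=W
cmd 3: advance +3 → t=19, phase=(9,9,19,19) → FL=W FR=W RL=W RR=W
cmd 4: advance +10 → t=29, phase=(19,19,9,9) → FL=W FR=W RL=W RR=W
cmd 5: advance +10 → t=39, phase=(9,9,19,19) → FL=W FR=W RL=W RR=W

after cmd 1 (t=10): FL=S FR=S RL=W RR=W
after cmd 2 (t=16): FL=S FR=S RL=W RR=W
after cmd 3 (t=19): FL=W FR=W RL=W RR=W
after cmd 4 (t=29): FL=W FR=W RL=W RR=W
after cmd 5 (t=39): FL=W FR=W RL=W RR=W


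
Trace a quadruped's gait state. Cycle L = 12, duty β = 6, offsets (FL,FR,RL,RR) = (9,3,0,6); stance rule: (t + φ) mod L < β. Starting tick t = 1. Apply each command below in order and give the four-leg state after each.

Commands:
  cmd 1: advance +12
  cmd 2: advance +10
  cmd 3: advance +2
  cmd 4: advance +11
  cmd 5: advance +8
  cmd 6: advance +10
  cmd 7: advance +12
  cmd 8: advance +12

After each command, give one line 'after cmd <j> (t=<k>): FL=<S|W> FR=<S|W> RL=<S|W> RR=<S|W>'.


after cmd 1 (t=13): FL=W FR=S RL=S RR=W
after cmd 2 (t=23): FL=W FR=S RL=W RR=S
after cmd 3 (t=25): FL=W FR=S RL=S RR=W
after cmd 4 (t=36): FL=W FR=S RL=S RR=W
after cmd 5 (t=44): FL=S FR=W RL=W RR=S
after cmd 6 (t=54): FL=S FR=W RL=W RR=S
after cmd 7 (t=66): FL=S FR=W RL=W RR=S
after cmd 8 (t=78): FL=S FR=W RL=W RR=S

start t=1: FL=W FR=S RL=S RR=W
cmd 1: advance +12 → t=13, phase=(10,4,1,7) → FL=W FR=S RL=S RR=W
cmd 2: advance +10 → t=23, phase=(8,2,11,5) → FL=W FR=S RL=W RR=S
cmd 3: advance +2 → t=25, phase=(10,4,1,7) → FL=W FR=S RL=S RR=W
cmd 4: advance +11 → t=36, phase=(9,3,0,6) → FL=W FR=S RL=S RR=W
cmd 5: advance +8 → t=44, phase=(5,11,8,2) → FL=S FR=W RL=W RR=S
cmd 6: advance +10 → t=54, phase=(3,9,6,0) → FL=S FR=W RL=W RR=S
cmd 7: advance +12 → t=66, phase=(3,9,6,0) → FL=S FR=W RL=W RR=S
cmd 8: advance +12 → t=78, phase=(3,9,6,0) → FL=S FR=W RL=W RR=S


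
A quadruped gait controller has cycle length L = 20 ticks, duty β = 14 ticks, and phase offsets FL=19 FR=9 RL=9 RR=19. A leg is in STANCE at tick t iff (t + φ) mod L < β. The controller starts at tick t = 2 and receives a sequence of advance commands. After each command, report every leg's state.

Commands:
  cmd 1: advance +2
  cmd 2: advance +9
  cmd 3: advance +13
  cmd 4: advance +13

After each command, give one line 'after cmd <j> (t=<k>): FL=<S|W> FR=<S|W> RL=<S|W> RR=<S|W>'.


start t=2: FL=S FR=S RL=S RR=S
cmd 1: advance +2 → t=4, phase=(3,13,13,3) → FL=S FR=S RL=S RR=S
cmd 2: advance +9 → t=13, phase=(12,2,2,12) → FL=S FR=S RL=S RR=S
cmd 3: advance +13 → t=26, phase=(5,15,15,5) → FL=S FR=W RL=W RR=S
cmd 4: advance +13 → t=39, phase=(18,8,8,18) → FL=W FR=S RL=S RR=W

after cmd 1 (t=4): FL=S FR=S RL=S RR=S
after cmd 2 (t=13): FL=S FR=S RL=S RR=S
after cmd 3 (t=26): FL=S FR=W RL=W RR=S
after cmd 4 (t=39): FL=W FR=S RL=S RR=W


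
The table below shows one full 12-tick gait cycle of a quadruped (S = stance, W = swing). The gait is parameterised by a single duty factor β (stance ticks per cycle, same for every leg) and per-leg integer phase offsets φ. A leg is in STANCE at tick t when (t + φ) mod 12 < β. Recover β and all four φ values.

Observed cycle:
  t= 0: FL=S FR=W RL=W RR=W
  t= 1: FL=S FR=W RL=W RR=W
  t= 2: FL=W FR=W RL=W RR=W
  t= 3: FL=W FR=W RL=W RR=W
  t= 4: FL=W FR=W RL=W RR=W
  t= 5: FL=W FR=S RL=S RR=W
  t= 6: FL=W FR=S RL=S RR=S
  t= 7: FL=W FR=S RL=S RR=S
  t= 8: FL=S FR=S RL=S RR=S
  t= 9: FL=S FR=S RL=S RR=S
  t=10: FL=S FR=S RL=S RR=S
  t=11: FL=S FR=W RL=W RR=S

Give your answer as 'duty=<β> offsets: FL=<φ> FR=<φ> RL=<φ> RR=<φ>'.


duty=6 offsets: FL=4 FR=7 RL=7 RR=6

duty β = stance ticks per leg = 6
FL: stance ticks = 6; W→S at t=8 → φ=4
FR: stance ticks = 6; W→S at t=5 → φ=7
RL: stance ticks = 6; W→S at t=5 → φ=7
RR: stance ticks = 6; W→S at t=6 → φ=6


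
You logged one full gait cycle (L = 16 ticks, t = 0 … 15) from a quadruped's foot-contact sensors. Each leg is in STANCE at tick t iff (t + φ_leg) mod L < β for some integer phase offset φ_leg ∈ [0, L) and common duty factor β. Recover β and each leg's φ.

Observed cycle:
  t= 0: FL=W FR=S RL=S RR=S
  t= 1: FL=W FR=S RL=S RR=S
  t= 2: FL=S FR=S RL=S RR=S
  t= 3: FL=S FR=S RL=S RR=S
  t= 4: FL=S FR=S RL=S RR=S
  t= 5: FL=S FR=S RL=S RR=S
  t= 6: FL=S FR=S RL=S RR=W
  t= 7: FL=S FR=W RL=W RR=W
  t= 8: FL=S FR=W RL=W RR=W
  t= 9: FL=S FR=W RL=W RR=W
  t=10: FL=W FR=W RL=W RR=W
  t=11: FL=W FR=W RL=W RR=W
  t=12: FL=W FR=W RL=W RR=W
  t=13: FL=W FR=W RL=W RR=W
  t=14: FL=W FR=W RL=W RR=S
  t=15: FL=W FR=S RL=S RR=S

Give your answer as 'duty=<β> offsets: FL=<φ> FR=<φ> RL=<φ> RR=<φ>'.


duty β = stance ticks per leg = 8
FL: stance ticks = 8; W→S at t=2 → φ=14
FR: stance ticks = 8; W→S at t=15 → φ=1
RL: stance ticks = 8; W→S at t=15 → φ=1
RR: stance ticks = 8; W→S at t=14 → φ=2

duty=8 offsets: FL=14 FR=1 RL=1 RR=2


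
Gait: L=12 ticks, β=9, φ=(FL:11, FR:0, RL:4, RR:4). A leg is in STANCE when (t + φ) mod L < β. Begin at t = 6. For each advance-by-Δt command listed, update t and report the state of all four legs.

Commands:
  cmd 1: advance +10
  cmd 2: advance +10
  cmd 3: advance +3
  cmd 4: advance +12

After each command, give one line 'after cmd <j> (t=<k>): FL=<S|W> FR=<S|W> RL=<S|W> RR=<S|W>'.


after cmd 1 (t=16): FL=S FR=S RL=S RR=S
after cmd 2 (t=26): FL=S FR=S RL=S RR=S
after cmd 3 (t=29): FL=S FR=S RL=W RR=W
after cmd 4 (t=41): FL=S FR=S RL=W RR=W

start t=6: FL=S FR=S RL=W RR=W
cmd 1: advance +10 → t=16, phase=(3,4,8,8) → FL=S FR=S RL=S RR=S
cmd 2: advance +10 → t=26, phase=(1,2,6,6) → FL=S FR=S RL=S RR=S
cmd 3: advance +3 → t=29, phase=(4,5,9,9) → FL=S FR=S RL=W RR=W
cmd 4: advance +12 → t=41, phase=(4,5,9,9) → FL=S FR=S RL=W RR=W


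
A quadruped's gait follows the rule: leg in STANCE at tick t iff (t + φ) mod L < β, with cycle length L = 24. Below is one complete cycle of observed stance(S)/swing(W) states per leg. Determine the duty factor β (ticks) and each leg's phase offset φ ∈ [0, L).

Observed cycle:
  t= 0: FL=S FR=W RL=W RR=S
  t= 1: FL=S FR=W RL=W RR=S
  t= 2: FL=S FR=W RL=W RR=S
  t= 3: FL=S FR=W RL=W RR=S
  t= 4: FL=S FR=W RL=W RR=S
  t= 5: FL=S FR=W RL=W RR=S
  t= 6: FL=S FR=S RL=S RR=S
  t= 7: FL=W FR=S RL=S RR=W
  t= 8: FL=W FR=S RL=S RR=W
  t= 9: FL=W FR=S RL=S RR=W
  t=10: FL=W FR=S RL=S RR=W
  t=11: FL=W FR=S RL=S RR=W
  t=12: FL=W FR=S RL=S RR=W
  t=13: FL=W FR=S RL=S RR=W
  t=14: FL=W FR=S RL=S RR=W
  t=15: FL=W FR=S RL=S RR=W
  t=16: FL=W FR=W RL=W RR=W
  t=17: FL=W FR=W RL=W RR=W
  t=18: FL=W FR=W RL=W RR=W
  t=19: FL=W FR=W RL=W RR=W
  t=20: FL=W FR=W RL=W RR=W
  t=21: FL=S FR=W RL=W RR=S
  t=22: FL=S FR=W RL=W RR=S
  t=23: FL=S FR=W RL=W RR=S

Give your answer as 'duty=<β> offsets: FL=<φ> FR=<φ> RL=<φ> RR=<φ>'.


duty=10 offsets: FL=3 FR=18 RL=18 RR=3

duty β = stance ticks per leg = 10
FL: stance ticks = 10; W→S at t=21 → φ=3
FR: stance ticks = 10; W→S at t=6 → φ=18
RL: stance ticks = 10; W→S at t=6 → φ=18
RR: stance ticks = 10; W→S at t=21 → φ=3


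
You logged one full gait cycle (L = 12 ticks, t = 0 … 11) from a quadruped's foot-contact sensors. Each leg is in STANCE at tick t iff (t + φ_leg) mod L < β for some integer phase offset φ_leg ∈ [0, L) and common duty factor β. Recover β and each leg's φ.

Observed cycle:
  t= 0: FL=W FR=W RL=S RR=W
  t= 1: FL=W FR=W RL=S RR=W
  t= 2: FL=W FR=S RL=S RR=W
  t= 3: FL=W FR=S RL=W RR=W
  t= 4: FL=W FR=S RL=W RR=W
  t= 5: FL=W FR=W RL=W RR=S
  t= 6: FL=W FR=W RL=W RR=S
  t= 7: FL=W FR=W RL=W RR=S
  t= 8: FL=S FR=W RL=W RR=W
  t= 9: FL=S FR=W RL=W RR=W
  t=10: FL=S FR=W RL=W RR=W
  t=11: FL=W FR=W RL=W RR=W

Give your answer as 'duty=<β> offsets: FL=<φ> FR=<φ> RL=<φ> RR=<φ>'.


duty β = stance ticks per leg = 3
FL: stance ticks = 3; W→S at t=8 → φ=4
FR: stance ticks = 3; W→S at t=2 → φ=10
RL: stance ticks = 3; W→S at t=0 → φ=0
RR: stance ticks = 3; W→S at t=5 → φ=7

duty=3 offsets: FL=4 FR=10 RL=0 RR=7


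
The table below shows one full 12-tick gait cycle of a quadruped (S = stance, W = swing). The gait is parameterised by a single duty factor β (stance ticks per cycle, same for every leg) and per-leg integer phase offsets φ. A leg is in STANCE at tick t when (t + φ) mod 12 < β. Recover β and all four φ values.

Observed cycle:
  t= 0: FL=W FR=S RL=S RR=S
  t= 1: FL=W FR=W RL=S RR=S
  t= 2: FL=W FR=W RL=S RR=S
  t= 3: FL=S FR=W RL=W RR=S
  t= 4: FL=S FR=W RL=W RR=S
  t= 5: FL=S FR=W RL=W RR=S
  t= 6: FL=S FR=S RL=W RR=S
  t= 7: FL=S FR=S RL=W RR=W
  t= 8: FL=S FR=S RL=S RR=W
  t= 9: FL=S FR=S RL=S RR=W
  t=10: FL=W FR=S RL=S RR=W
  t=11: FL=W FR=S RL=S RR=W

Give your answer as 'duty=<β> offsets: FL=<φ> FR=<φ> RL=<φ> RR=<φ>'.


duty β = stance ticks per leg = 7
FL: stance ticks = 7; W→S at t=3 → φ=9
FR: stance ticks = 7; W→S at t=6 → φ=6
RL: stance ticks = 7; W→S at t=8 → φ=4
RR: stance ticks = 7; W→S at t=0 → φ=0

duty=7 offsets: FL=9 FR=6 RL=4 RR=0


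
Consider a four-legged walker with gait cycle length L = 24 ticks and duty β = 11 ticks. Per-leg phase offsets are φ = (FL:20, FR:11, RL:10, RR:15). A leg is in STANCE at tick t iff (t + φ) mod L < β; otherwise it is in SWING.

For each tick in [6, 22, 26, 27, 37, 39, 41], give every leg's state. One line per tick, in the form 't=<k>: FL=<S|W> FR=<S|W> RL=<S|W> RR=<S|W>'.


t=6: phase=(2,17,16,21) vs β=11 → FL=S FR=W RL=W RR=W
t=22: phase=(18,9,8,13) vs β=11 → FL=W FR=S RL=S RR=W
t=26: phase=(22,13,12,17) vs β=11 → FL=W FR=W RL=W RR=W
t=27: phase=(23,14,13,18) vs β=11 → FL=W FR=W RL=W RR=W
t=37: phase=(9,0,23,4) vs β=11 → FL=S FR=S RL=W RR=S
t=39: phase=(11,2,1,6) vs β=11 → FL=W FR=S RL=S RR=S
t=41: phase=(13,4,3,8) vs β=11 → FL=W FR=S RL=S RR=S

t=6: FL=S FR=W RL=W RR=W
t=22: FL=W FR=S RL=S RR=W
t=26: FL=W FR=W RL=W RR=W
t=27: FL=W FR=W RL=W RR=W
t=37: FL=S FR=S RL=W RR=S
t=39: FL=W FR=S RL=S RR=S
t=41: FL=W FR=S RL=S RR=S


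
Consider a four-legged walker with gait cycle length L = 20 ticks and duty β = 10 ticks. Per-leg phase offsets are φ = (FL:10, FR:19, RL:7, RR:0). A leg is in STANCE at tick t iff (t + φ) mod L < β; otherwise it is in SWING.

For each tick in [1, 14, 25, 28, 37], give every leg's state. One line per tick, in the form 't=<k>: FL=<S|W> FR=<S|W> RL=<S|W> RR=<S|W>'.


t=1: phase=(11,0,8,1) vs β=10 → FL=W FR=S RL=S RR=S
t=14: phase=(4,13,1,14) vs β=10 → FL=S FR=W RL=S RR=W
t=25: phase=(15,4,12,5) vs β=10 → FL=W FR=S RL=W RR=S
t=28: phase=(18,7,15,8) vs β=10 → FL=W FR=S RL=W RR=S
t=37: phase=(7,16,4,17) vs β=10 → FL=S FR=W RL=S RR=W

t=1: FL=W FR=S RL=S RR=S
t=14: FL=S FR=W RL=S RR=W
t=25: FL=W FR=S RL=W RR=S
t=28: FL=W FR=S RL=W RR=S
t=37: FL=S FR=W RL=S RR=W


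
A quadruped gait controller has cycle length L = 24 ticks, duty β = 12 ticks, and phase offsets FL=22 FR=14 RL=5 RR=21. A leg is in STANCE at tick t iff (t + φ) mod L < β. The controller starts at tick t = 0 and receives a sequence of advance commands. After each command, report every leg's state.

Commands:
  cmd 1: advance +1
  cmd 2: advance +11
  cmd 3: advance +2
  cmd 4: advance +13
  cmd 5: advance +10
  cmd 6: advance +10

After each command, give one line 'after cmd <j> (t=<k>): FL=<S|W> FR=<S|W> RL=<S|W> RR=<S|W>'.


after cmd 1 (t=1): FL=W FR=W RL=S RR=W
after cmd 2 (t=12): FL=S FR=S RL=W RR=S
after cmd 3 (t=14): FL=W FR=S RL=W RR=S
after cmd 4 (t=27): FL=S FR=W RL=S RR=S
after cmd 5 (t=37): FL=S FR=S RL=W RR=S
after cmd 6 (t=47): FL=W FR=W RL=S RR=W

start t=0: FL=W FR=W RL=S RR=W
cmd 1: advance +1 → t=1, phase=(23,15,6,22) → FL=W FR=W RL=S RR=W
cmd 2: advance +11 → t=12, phase=(10,2,17,9) → FL=S FR=S RL=W RR=S
cmd 3: advance +2 → t=14, phase=(12,4,19,11) → FL=W FR=S RL=W RR=S
cmd 4: advance +13 → t=27, phase=(1,17,8,0) → FL=S FR=W RL=S RR=S
cmd 5: advance +10 → t=37, phase=(11,3,18,10) → FL=S FR=S RL=W RR=S
cmd 6: advance +10 → t=47, phase=(21,13,4,20) → FL=W FR=W RL=S RR=W


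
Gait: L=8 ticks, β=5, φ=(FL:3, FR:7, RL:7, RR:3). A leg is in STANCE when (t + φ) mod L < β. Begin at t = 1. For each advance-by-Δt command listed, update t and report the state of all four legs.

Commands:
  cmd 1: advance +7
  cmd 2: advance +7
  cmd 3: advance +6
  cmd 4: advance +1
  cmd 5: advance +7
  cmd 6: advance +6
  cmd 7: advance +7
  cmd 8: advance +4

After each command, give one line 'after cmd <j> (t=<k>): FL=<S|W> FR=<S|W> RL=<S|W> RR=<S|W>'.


after cmd 1 (t=8): FL=S FR=W RL=W RR=S
after cmd 2 (t=15): FL=S FR=W RL=W RR=S
after cmd 3 (t=21): FL=S FR=S RL=S RR=S
after cmd 4 (t=22): FL=S FR=W RL=W RR=S
after cmd 5 (t=29): FL=S FR=S RL=S RR=S
after cmd 6 (t=35): FL=W FR=S RL=S RR=W
after cmd 7 (t=42): FL=W FR=S RL=S RR=W
after cmd 8 (t=46): FL=S FR=W RL=W RR=S

start t=1: FL=S FR=S RL=S RR=S
cmd 1: advance +7 → t=8, phase=(3,7,7,3) → FL=S FR=W RL=W RR=S
cmd 2: advance +7 → t=15, phase=(2,6,6,2) → FL=S FR=W RL=W RR=S
cmd 3: advance +6 → t=21, phase=(0,4,4,0) → FL=S FR=S RL=S RR=S
cmd 4: advance +1 → t=22, phase=(1,5,5,1) → FL=S FR=W RL=W RR=S
cmd 5: advance +7 → t=29, phase=(0,4,4,0) → FL=S FR=S RL=S RR=S
cmd 6: advance +6 → t=35, phase=(6,2,2,6) → FL=W FR=S RL=S RR=W
cmd 7: advance +7 → t=42, phase=(5,1,1,5) → FL=W FR=S RL=S RR=W
cmd 8: advance +4 → t=46, phase=(1,5,5,1) → FL=S FR=W RL=W RR=S


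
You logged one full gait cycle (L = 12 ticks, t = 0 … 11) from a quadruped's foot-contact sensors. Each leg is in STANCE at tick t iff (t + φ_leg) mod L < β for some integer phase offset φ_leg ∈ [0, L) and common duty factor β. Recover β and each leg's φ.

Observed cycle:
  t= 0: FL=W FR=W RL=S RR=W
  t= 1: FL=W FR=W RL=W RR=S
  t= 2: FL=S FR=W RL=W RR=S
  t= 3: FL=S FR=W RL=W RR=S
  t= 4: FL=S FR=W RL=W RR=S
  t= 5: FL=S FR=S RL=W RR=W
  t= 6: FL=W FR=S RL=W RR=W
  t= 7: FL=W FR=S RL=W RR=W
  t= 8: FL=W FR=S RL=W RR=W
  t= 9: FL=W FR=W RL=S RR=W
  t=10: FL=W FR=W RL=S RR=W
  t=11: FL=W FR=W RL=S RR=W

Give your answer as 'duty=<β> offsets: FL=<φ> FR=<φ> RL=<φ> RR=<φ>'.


duty=4 offsets: FL=10 FR=7 RL=3 RR=11

duty β = stance ticks per leg = 4
FL: stance ticks = 4; W→S at t=2 → φ=10
FR: stance ticks = 4; W→S at t=5 → φ=7
RL: stance ticks = 4; W→S at t=9 → φ=3
RR: stance ticks = 4; W→S at t=1 → φ=11


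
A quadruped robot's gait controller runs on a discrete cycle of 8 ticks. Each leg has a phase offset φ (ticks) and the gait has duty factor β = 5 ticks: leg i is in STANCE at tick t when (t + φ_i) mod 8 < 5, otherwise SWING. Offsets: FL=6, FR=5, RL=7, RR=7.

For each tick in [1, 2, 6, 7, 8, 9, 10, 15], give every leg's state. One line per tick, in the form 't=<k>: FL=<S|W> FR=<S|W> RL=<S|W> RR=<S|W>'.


t=1: FL=W FR=W RL=S RR=S
t=2: FL=S FR=W RL=S RR=S
t=6: FL=S FR=S RL=W RR=W
t=7: FL=W FR=S RL=W RR=W
t=8: FL=W FR=W RL=W RR=W
t=9: FL=W FR=W RL=S RR=S
t=10: FL=S FR=W RL=S RR=S
t=15: FL=W FR=S RL=W RR=W

t=1: phase=(7,6,0,0) vs β=5 → FL=W FR=W RL=S RR=S
t=2: phase=(0,7,1,1) vs β=5 → FL=S FR=W RL=S RR=S
t=6: phase=(4,3,5,5) vs β=5 → FL=S FR=S RL=W RR=W
t=7: phase=(5,4,6,6) vs β=5 → FL=W FR=S RL=W RR=W
t=8: phase=(6,5,7,7) vs β=5 → FL=W FR=W RL=W RR=W
t=9: phase=(7,6,0,0) vs β=5 → FL=W FR=W RL=S RR=S
t=10: phase=(0,7,1,1) vs β=5 → FL=S FR=W RL=S RR=S
t=15: phase=(5,4,6,6) vs β=5 → FL=W FR=S RL=W RR=W


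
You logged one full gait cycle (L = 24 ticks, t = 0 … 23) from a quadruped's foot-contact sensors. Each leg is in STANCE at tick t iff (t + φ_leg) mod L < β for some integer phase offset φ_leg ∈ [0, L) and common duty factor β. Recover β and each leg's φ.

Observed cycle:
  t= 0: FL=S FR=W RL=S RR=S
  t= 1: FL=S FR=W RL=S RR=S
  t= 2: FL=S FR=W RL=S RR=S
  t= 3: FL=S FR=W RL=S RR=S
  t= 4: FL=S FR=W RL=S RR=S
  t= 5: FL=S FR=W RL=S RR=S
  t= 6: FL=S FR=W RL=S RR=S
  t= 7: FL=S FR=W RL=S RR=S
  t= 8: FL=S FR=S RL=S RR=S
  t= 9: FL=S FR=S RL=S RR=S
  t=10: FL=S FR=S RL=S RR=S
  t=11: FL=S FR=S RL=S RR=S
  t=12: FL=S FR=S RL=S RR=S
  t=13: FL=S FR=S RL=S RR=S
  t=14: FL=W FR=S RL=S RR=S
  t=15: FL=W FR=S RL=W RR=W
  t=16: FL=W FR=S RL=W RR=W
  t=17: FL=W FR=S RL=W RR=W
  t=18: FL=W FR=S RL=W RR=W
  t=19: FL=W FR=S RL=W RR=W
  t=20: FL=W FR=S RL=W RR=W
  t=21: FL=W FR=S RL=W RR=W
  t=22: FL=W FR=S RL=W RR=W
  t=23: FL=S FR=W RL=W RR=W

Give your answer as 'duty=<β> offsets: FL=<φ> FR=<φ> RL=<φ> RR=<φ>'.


duty=15 offsets: FL=1 FR=16 RL=0 RR=0

duty β = stance ticks per leg = 15
FL: stance ticks = 15; W→S at t=23 → φ=1
FR: stance ticks = 15; W→S at t=8 → φ=16
RL: stance ticks = 15; W→S at t=0 → φ=0
RR: stance ticks = 15; W→S at t=0 → φ=0


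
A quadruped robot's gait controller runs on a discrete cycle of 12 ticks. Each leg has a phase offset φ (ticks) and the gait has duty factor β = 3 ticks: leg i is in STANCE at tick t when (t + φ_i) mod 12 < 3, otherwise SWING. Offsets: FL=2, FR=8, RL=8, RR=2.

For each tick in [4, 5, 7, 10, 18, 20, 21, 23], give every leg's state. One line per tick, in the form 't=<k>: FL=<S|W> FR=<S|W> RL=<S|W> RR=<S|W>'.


t=4: phase=(6,0,0,6) vs β=3 → FL=W FR=S RL=S RR=W
t=5: phase=(7,1,1,7) vs β=3 → FL=W FR=S RL=S RR=W
t=7: phase=(9,3,3,9) vs β=3 → FL=W FR=W RL=W RR=W
t=10: phase=(0,6,6,0) vs β=3 → FL=S FR=W RL=W RR=S
t=18: phase=(8,2,2,8) vs β=3 → FL=W FR=S RL=S RR=W
t=20: phase=(10,4,4,10) vs β=3 → FL=W FR=W RL=W RR=W
t=21: phase=(11,5,5,11) vs β=3 → FL=W FR=W RL=W RR=W
t=23: phase=(1,7,7,1) vs β=3 → FL=S FR=W RL=W RR=S

t=4: FL=W FR=S RL=S RR=W
t=5: FL=W FR=S RL=S RR=W
t=7: FL=W FR=W RL=W RR=W
t=10: FL=S FR=W RL=W RR=S
t=18: FL=W FR=S RL=S RR=W
t=20: FL=W FR=W RL=W RR=W
t=21: FL=W FR=W RL=W RR=W
t=23: FL=S FR=W RL=W RR=S


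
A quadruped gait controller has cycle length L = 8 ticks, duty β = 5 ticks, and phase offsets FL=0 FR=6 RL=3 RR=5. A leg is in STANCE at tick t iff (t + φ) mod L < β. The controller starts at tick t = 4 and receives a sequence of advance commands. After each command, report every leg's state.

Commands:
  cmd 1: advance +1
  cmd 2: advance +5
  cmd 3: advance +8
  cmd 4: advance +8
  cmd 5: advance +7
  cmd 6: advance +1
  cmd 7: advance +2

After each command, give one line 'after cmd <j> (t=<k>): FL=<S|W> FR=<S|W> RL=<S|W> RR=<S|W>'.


start t=4: FL=S FR=S RL=W RR=S
cmd 1: advance +1 → t=5, phase=(5,3,0,2) → FL=W FR=S RL=S RR=S
cmd 2: advance +5 → t=10, phase=(2,0,5,7) → FL=S FR=S RL=W RR=W
cmd 3: advance +8 → t=18, phase=(2,0,5,7) → FL=S FR=S RL=W RR=W
cmd 4: advance +8 → t=26, phase=(2,0,5,7) → FL=S FR=S RL=W RR=W
cmd 5: advance +7 → t=33, phase=(1,7,4,6) → FL=S FR=W RL=S RR=W
cmd 6: advance +1 → t=34, phase=(2,0,5,7) → FL=S FR=S RL=W RR=W
cmd 7: advance +2 → t=36, phase=(4,2,7,1) → FL=S FR=S RL=W RR=S

after cmd 1 (t=5): FL=W FR=S RL=S RR=S
after cmd 2 (t=10): FL=S FR=S RL=W RR=W
after cmd 3 (t=18): FL=S FR=S RL=W RR=W
after cmd 4 (t=26): FL=S FR=S RL=W RR=W
after cmd 5 (t=33): FL=S FR=W RL=S RR=W
after cmd 6 (t=34): FL=S FR=S RL=W RR=W
after cmd 7 (t=36): FL=S FR=S RL=W RR=S


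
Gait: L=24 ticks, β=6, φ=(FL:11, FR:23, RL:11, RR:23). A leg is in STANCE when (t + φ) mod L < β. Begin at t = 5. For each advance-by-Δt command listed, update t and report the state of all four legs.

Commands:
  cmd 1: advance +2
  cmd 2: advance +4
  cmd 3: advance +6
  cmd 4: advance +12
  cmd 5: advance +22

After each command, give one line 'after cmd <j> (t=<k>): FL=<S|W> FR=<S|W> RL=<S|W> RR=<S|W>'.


start t=5: FL=W FR=S RL=W RR=S
cmd 1: advance +2 → t=7, phase=(18,6,18,6) → FL=W FR=W RL=W RR=W
cmd 2: advance +4 → t=11, phase=(22,10,22,10) → FL=W FR=W RL=W RR=W
cmd 3: advance +6 → t=17, phase=(4,16,4,16) → FL=S FR=W RL=S RR=W
cmd 4: advance +12 → t=29, phase=(16,4,16,4) → FL=W FR=S RL=W RR=S
cmd 5: advance +22 → t=51, phase=(14,2,14,2) → FL=W FR=S RL=W RR=S

after cmd 1 (t=7): FL=W FR=W RL=W RR=W
after cmd 2 (t=11): FL=W FR=W RL=W RR=W
after cmd 3 (t=17): FL=S FR=W RL=S RR=W
after cmd 4 (t=29): FL=W FR=S RL=W RR=S
after cmd 5 (t=51): FL=W FR=S RL=W RR=S


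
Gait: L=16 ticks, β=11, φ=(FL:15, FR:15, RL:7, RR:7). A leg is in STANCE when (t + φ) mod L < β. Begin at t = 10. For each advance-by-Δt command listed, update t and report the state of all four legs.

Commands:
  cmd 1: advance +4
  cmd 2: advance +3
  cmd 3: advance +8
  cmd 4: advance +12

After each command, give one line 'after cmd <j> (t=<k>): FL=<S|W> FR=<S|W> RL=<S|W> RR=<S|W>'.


after cmd 1 (t=14): FL=W FR=W RL=S RR=S
after cmd 2 (t=17): FL=S FR=S RL=S RR=S
after cmd 3 (t=25): FL=S FR=S RL=S RR=S
after cmd 4 (t=37): FL=S FR=S RL=W RR=W

start t=10: FL=S FR=S RL=S RR=S
cmd 1: advance +4 → t=14, phase=(13,13,5,5) → FL=W FR=W RL=S RR=S
cmd 2: advance +3 → t=17, phase=(0,0,8,8) → FL=S FR=S RL=S RR=S
cmd 3: advance +8 → t=25, phase=(8,8,0,0) → FL=S FR=S RL=S RR=S
cmd 4: advance +12 → t=37, phase=(4,4,12,12) → FL=S FR=S RL=W RR=W
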